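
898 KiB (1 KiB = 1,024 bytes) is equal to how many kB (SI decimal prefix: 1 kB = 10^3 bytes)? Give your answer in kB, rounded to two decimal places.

898 KiB × 1,024 bytes/KiB = 919,552 bytes
1 kB = 10^3 bytes = 1,000 bytes
919,552 / 1,000 = 919.55 kB

919.55 kB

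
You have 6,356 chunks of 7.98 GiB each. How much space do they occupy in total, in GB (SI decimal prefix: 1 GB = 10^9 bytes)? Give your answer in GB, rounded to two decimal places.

54,461.13 GB

Total = 6,356 × 7.98 GiB = 50720.88 GiB
= 50720.88 × 1,073,741,824 bytes = 54,461,130,206,085.12 bytes
1 GB = 1,000,000,000 bytes
54,461,130,206,085.12 / 1,000,000,000 = 54,461.13 GB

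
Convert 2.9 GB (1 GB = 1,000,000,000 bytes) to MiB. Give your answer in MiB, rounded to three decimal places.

2,765.656 MiB

2.9 GB × 1,000,000,000 bytes/GB = 2,900,000,000 bytes
1 MiB = 1,048,576 bytes
2,900,000,000 / 1,048,576 = 2,765.656 MiB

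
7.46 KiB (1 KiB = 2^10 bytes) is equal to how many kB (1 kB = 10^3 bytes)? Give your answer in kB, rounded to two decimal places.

7.46 KiB × 1,024 bytes/KiB = 7,639.04 bytes
1 kB = 1,000 bytes
7,639.04 / 1,000 = 7.64 kB

7.64 kB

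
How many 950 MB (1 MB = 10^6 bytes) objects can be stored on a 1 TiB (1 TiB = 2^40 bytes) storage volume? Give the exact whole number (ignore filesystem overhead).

1,157

Capacity: 1 TiB = 1,099,511,627,776 bytes
Per item: 950 MB = 950,000,000 bytes
⌊1,099,511,627,776 / 950,000,000⌋ = 1,157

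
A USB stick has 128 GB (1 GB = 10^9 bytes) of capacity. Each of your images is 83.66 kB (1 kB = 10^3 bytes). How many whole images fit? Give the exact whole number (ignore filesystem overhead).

1,530,002

Capacity: 128 GB = 128,000,000,000 bytes
Per item: 83.66 kB = 83,660 bytes
⌊128,000,000,000 / 83,660⌋ = 1,530,002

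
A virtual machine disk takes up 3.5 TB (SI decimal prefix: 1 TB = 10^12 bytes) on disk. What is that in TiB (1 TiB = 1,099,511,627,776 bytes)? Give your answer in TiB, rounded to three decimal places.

3.183 TiB

3.5 TB = 3.5 × 10^12 bytes = 3,500,000,000,000 bytes
1 TiB = 1,099,511,627,776 bytes
3,500,000,000,000 / 1,099,511,627,776 = 3.183 TiB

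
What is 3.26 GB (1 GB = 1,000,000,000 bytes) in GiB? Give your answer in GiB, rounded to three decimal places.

3.26 GB = 3.26 × 10^9 bytes = 3,260,000,000 bytes
1 GiB = 2^30 bytes = 1,073,741,824 bytes
3,260,000,000 / 1,073,741,824 = 3.036 GiB

3.036 GiB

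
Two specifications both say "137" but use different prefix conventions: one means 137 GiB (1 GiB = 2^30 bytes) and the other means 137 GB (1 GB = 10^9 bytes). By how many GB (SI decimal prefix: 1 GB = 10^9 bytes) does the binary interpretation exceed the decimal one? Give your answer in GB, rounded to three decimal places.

137 GiB = 137 × 1,073,741,824 = 147,102,629,888 bytes
137 GB = 137 × 1,000,000,000 = 137,000,000,000 bytes
difference = 10,102,629,888 bytes
10,102,629,888 / 1,000,000,000 = 10.103 GB

10.103 GB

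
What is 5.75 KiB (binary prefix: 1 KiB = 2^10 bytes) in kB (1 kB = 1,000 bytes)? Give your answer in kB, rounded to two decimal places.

5.89 kB

5.75 KiB = 5.75 × 2^10 bytes = 5,888 bytes
1 kB = 10^3 bytes = 1,000 bytes
5,888 / 1,000 = 5.89 kB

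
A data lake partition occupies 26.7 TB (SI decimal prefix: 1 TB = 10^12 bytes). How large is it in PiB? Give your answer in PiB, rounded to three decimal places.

0.024 PiB

26.7 TB × 1,000,000,000,000 bytes/TB = 26,700,000,000,000 bytes
1 PiB = 1,125,899,906,842,624 bytes
26,700,000,000,000 / 1,125,899,906,842,624 = 0.024 PiB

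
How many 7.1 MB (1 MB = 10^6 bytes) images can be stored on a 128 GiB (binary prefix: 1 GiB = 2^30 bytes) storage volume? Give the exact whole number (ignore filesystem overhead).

19,357

Capacity: 128 GiB = 137,438,953,472 bytes
Per item: 7.1 MB = 7,100,000 bytes
⌊137,438,953,472 / 7,100,000⌋ = 19,357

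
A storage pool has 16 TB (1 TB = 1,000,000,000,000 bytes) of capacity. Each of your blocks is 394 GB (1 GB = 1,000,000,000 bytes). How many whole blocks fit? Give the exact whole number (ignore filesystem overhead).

40

Capacity: 16 TB = 16,000,000,000,000 bytes
Per item: 394 GB = 394,000,000,000 bytes
⌊16,000,000,000,000 / 394,000,000,000⌋ = 40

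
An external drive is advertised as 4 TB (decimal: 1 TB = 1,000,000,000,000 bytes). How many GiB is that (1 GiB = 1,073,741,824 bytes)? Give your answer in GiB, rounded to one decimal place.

4 TB × 1,000,000,000,000 bytes/TB = 4,000,000,000,000 bytes
1 GiB = 2^30 bytes = 1,073,741,824 bytes
4,000,000,000,000 / 1,073,741,824 = 3,725.3 GiB

3,725.3 GiB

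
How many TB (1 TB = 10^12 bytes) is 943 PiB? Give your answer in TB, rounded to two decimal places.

943 PiB = 943 × 2^50 bytes = 1,061,723,612,152,594,432 bytes
1 TB = 1,000,000,000,000 bytes
1,061,723,612,152,594,432 / 1,000,000,000,000 = 1,061,723.61 TB

1,061,723.61 TB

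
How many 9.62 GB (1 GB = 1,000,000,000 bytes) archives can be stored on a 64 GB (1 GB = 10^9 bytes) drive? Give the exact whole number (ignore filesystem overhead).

6

Capacity: 64 GB = 64,000,000,000 bytes
Per item: 9.62 GB = 9,620,000,000 bytes
⌊64,000,000,000 / 9,620,000,000⌋ = 6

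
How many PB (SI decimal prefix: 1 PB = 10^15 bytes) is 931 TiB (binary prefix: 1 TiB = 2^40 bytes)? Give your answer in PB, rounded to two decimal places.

931 TiB = 931 × 2^40 bytes = 1,023,645,325,459,456 bytes
1 PB = 10^15 bytes = 1,000,000,000,000,000 bytes
1,023,645,325,459,456 / 1,000,000,000,000,000 = 1.02 PB

1.02 PB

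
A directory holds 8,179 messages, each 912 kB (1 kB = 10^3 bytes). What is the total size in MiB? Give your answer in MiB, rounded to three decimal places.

Total = 8,179 × 912 kB = 7,459,248 kB
= 7,459,248 × 1,000 bytes = 7,459,248,000 bytes
1 MiB = 1,048,576 bytes
7,459,248,000 / 1,048,576 = 7,113.693 MiB

7,113.693 MiB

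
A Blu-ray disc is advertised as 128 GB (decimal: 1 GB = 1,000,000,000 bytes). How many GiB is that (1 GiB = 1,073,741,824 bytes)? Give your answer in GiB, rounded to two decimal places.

119.21 GiB

128 GB = 128 × 10^9 bytes = 128,000,000,000 bytes
1 GiB = 1,073,741,824 bytes
128,000,000,000 / 1,073,741,824 = 119.21 GiB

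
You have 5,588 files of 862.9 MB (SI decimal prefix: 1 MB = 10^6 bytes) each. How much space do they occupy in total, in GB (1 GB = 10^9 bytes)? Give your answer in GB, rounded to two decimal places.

4,821.89 GB

Total = 5,588 × 862.9 MB = 4821885.2 MB
= 4821885.2 × 1,000,000 bytes = 4,821,885,200,000 bytes
1 GB = 1,000,000,000 bytes
4,821,885,200,000 / 1,000,000,000 = 4,821.89 GB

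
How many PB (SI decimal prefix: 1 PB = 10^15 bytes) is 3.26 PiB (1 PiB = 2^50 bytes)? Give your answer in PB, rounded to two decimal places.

3.26 PiB = 3.26 × 2^50 bytes = 3,670,433,696,306,954.24 bytes
1 PB = 10^15 bytes = 1,000,000,000,000,000 bytes
3,670,433,696,306,954.24 / 1,000,000,000,000,000 = 3.67 PB

3.67 PB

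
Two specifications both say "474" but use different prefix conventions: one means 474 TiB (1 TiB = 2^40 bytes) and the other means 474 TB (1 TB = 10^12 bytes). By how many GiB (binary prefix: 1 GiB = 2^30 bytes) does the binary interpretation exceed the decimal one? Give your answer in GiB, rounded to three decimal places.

43,929.100 GiB

474 TiB = 474 × 1,099,511,627,776 = 521,168,511,565,824 bytes
474 TB = 474 × 1,000,000,000,000 = 474,000,000,000,000 bytes
difference = 47,168,511,565,824 bytes
47,168,511,565,824 / 1,073,741,824 = 43,929.100 GiB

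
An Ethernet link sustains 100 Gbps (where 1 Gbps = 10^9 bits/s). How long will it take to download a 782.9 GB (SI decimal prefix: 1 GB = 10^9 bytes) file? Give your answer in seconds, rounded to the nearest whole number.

782.9 GB = 782,900,000,000 bytes = 6,263,200,000,000 bits
100 Gbps = 100,000,000,000 bits/s
time = 6,263,200,000,000 / 100,000,000,000 = 63 s

63 seconds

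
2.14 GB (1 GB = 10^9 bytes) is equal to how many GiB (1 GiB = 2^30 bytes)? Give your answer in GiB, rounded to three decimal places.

2.14 GB = 2.14 × 10^9 bytes = 2,140,000,000 bytes
1 GiB = 1,073,741,824 bytes
2,140,000,000 / 1,073,741,824 = 1.993 GiB

1.993 GiB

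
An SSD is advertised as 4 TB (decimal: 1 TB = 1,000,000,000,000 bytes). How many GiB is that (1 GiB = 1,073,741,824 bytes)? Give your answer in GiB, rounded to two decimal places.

3,725.29 GiB

4 TB = 4 × 10^12 bytes = 4,000,000,000,000 bytes
1 GiB = 2^30 bytes = 1,073,741,824 bytes
4,000,000,000,000 / 1,073,741,824 = 3,725.29 GiB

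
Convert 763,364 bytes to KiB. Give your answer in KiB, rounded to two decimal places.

745.47 KiB

763,364 bytes given.
1 KiB = 2^10 bytes = 1,024 bytes
763,364 / 1,024 = 745.47 KiB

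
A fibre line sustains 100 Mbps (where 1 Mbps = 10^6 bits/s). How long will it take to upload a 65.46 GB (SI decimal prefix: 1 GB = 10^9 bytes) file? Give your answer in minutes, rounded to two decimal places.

87.28 minutes

65.46 GB = 65,460,000,000 bytes = 523,680,000,000 bits
100 Mbps = 100,000,000 bits/s
time = 523,680,000,000 / 100,000,000 = 5,236.800 s
5,236.800 s / 60 = 87.28 minutes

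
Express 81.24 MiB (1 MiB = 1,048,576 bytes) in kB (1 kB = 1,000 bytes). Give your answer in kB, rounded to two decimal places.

85,186.31 kB

81.24 MiB = 81.24 × 2^20 bytes = 85,186,314.24 bytes
1 kB = 10^3 bytes = 1,000 bytes
85,186,314.24 / 1,000 = 85,186.31 kB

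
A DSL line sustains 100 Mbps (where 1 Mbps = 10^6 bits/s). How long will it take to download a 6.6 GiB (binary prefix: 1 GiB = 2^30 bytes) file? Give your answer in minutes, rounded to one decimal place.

9.4 minutes

6.6 GiB = 7,086,696,038.4 bytes = 56,693,568,307.2 bits
100 Mbps = 100,000,000 bits/s
time = 56,693,568,307.2 / 100,000,000 = 566.94 s
566.94 s / 60 = 9.4 minutes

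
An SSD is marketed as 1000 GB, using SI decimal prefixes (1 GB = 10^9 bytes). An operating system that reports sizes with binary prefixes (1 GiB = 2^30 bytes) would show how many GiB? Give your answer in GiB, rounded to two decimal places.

1000 GB × 1,000,000,000 bytes/GB = 1,000,000,000,000 bytes
1 GiB = 2^30 bytes = 1,073,741,824 bytes
1,000,000,000,000 / 1,073,741,824 = 931.32 GiB

931.32 GiB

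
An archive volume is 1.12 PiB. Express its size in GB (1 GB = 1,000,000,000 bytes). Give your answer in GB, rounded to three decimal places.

1,261,007.896 GB

1.12 PiB = 1.12 × 2^50 bytes = 1,261,007,895,663,738.88 bytes
1 GB = 10^9 bytes = 1,000,000,000 bytes
1,261,007,895,663,738.88 / 1,000,000,000 = 1,261,007.896 GB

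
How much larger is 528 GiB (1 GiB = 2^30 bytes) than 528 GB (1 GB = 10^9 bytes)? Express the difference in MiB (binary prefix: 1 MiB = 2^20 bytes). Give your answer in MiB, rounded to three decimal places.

37,131.961 MiB

528 GiB = 528 × 1,073,741,824 = 566,935,683,072 bytes
528 GB = 528 × 1,000,000,000 = 528,000,000,000 bytes
difference = 38,935,683,072 bytes
38,935,683,072 / 1,048,576 = 37,131.961 MiB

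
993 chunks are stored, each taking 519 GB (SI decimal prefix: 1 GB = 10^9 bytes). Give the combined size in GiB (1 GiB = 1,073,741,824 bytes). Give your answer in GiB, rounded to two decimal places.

479,972.92 GiB

Total = 993 × 519 GB = 515,367 GB
= 515,367 × 1,000,000,000 bytes = 515,367,000,000,000 bytes
1 GiB = 1,073,741,824 bytes
515,367,000,000,000 / 1,073,741,824 = 479,972.92 GiB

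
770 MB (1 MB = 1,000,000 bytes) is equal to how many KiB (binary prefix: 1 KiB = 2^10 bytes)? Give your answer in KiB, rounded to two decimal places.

751,953.13 KiB

770 MB = 770 × 10^6 bytes = 770,000,000 bytes
1 KiB = 1,024 bytes
770,000,000 / 1,024 = 751,953.13 KiB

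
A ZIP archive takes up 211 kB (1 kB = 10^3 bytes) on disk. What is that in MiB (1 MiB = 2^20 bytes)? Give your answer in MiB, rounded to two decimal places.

211 kB = 211 × 10^3 bytes = 211,000 bytes
1 MiB = 1,048,576 bytes
211,000 / 1,048,576 = 0.20 MiB

0.20 MiB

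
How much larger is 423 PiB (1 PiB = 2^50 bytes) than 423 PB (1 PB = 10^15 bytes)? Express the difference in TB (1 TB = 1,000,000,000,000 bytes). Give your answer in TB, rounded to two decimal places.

423 PiB = 423 × 1,125,899,906,842,624 = 476,255,660,594,429,952 bytes
423 PB = 423 × 1,000,000,000,000,000 = 423,000,000,000,000,000 bytes
difference = 53,255,660,594,429,952 bytes
53,255,660,594,429,952 / 1,000,000,000,000 = 53,255.66 TB

53,255.66 TB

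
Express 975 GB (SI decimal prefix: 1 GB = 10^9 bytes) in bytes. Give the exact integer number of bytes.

975 × 1,000,000,000 = 975,000,000,000 bytes  (1 GB = 10^9 bytes)

975,000,000,000 bytes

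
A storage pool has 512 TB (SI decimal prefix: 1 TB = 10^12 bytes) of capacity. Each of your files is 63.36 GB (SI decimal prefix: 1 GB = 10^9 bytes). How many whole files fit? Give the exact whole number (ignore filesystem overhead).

Capacity: 512 TB = 512,000,000,000,000 bytes
Per item: 63.36 GB = 63,360,000,000 bytes
⌊512,000,000,000,000 / 63,360,000,000⌋ = 8,080

8,080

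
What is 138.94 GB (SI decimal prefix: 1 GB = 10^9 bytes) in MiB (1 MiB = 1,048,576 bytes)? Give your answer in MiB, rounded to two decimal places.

138.94 GB × 1,000,000,000 bytes/GB = 138,940,000,000 bytes
1 MiB = 1,048,576 bytes
138,940,000,000 / 1,048,576 = 132,503.51 MiB

132,503.51 MiB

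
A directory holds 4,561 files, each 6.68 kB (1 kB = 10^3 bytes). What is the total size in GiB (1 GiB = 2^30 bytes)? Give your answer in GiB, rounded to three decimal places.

0.028 GiB

Total = 4,561 × 6.68 kB = 30467.48 kB
= 30467.48 × 1,000 bytes = 30,467,480 bytes
1 GiB = 1,073,741,824 bytes
30,467,480 / 1,073,741,824 = 0.028 GiB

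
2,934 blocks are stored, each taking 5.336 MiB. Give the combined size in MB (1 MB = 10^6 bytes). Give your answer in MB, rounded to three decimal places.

Total = 2,934 × 5.336 MiB = 15655.824 MiB
= 15655.824 × 1,048,576 bytes = 16,416,321,306.624 bytes
1 MB = 1,000,000 bytes
16,416,321,306.624 / 1,000,000 = 16,416.321 MB

16,416.321 MB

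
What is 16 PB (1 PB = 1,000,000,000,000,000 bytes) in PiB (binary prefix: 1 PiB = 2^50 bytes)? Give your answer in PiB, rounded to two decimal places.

16 PB × 1,000,000,000,000,000 bytes/PB = 16,000,000,000,000,000 bytes
1 PiB = 2^50 bytes = 1,125,899,906,842,624 bytes
16,000,000,000,000,000 / 1,125,899,906,842,624 = 14.21 PiB

14.21 PiB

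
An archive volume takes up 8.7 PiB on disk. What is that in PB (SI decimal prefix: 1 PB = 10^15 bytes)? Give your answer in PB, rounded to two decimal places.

8.7 PiB = 8.7 × 2^50 bytes = 9,795,329,189,530,828.8 bytes
1 PB = 1,000,000,000,000,000 bytes
9,795,329,189,530,828.8 / 1,000,000,000,000,000 = 9.80 PB

9.80 PB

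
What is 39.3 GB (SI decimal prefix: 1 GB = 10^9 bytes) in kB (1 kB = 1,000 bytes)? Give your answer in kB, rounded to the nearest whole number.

39.3 GB = 39.3 × 10^9 bytes = 39,300,000,000 bytes
1 kB = 10^3 bytes = 1,000 bytes
39,300,000,000 / 1,000 = 39,300,000 kB

39,300,000 kB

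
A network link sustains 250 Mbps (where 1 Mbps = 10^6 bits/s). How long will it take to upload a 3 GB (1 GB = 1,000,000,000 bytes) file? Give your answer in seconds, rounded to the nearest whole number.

3 GB = 3,000,000,000 bytes = 24,000,000,000 bits
250 Mbps = 250,000,000 bits/s
time = 24,000,000,000 / 250,000,000 = 96 s

96 seconds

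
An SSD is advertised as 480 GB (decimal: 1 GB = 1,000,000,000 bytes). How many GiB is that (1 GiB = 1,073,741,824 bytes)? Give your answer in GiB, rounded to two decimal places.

447.03 GiB

480 GB × 1,000,000,000 bytes/GB = 480,000,000,000 bytes
1 GiB = 1,073,741,824 bytes
480,000,000,000 / 1,073,741,824 = 447.03 GiB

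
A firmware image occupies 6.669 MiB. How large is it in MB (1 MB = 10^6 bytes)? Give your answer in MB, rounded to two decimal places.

6.669 MiB × 1,048,576 bytes/MiB = 6,992,953.344 bytes
1 MB = 1,000,000 bytes
6,992,953.344 / 1,000,000 = 6.99 MB

6.99 MB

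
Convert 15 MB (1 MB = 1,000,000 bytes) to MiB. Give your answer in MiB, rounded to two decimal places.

14.31 MiB

15 MB = 15 × 10^6 bytes = 15,000,000 bytes
1 MiB = 1,048,576 bytes
15,000,000 / 1,048,576 = 14.31 MiB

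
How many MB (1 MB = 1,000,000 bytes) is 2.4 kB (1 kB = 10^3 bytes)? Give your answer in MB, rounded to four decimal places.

2.4 kB × 1,000 bytes/kB = 2,400 bytes
1 MB = 10^6 bytes = 1,000,000 bytes
2,400 / 1,000,000 = 0.0024 MB

0.0024 MB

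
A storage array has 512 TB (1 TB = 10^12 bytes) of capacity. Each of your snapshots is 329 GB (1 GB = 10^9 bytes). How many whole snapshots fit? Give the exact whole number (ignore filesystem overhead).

1,556

Capacity: 512 TB = 512,000,000,000,000 bytes
Per item: 329 GB = 329,000,000,000 bytes
⌊512,000,000,000,000 / 329,000,000,000⌋ = 1,556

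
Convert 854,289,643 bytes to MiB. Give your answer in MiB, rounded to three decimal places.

854,289,643 bytes given.
1 MiB = 1,048,576 bytes
854,289,643 / 1,048,576 = 814.714 MiB

814.714 MiB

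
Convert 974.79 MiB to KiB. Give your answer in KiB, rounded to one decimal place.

974.79 MiB × 1,048,576 bytes/MiB = 1,022,141,399.04 bytes
1 KiB = 2^10 bytes = 1,024 bytes
1,022,141,399.04 / 1,024 = 998,185.0 KiB

998,185.0 KiB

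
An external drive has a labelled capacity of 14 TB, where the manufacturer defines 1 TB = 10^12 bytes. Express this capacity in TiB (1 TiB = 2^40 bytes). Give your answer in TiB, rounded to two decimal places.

12.73 TiB

14 TB = 14 × 10^12 bytes = 14,000,000,000,000 bytes
1 TiB = 1,099,511,627,776 bytes
14,000,000,000,000 / 1,099,511,627,776 = 12.73 TiB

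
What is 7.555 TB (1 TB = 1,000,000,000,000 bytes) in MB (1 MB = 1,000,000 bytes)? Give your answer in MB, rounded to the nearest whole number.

7,555,000 MB

7.555 TB = 7.555 × 10^12 bytes = 7,555,000,000,000 bytes
1 MB = 10^6 bytes = 1,000,000 bytes
7,555,000,000,000 / 1,000,000 = 7,555,000 MB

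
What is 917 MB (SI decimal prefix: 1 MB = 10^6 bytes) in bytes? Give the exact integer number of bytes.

917 × 1,000,000 = 917,000,000 bytes  (1 MB = 10^6 bytes)

917,000,000 bytes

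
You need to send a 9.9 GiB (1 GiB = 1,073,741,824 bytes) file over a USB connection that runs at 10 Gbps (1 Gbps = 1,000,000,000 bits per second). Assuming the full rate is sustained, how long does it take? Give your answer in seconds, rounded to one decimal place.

9.9 GiB = 10,630,044,057.6 bytes = 85,040,352,460.8 bits
10 Gbps = 10,000,000,000 bits/s
time = 85,040,352,460.8 / 10,000,000,000 = 8.5 s

8.5 seconds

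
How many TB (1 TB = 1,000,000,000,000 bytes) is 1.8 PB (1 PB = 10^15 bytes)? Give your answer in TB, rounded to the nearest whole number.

1,800 TB

1.8 PB = 1.8 × 10^15 bytes = 1,800,000,000,000,000 bytes
1 TB = 1,000,000,000,000 bytes
1,800,000,000,000,000 / 1,000,000,000,000 = 1,800 TB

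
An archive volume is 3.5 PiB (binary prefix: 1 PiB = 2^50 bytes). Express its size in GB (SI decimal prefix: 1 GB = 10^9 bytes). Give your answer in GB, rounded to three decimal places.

3,940,649.674 GB

3.5 PiB = 3.5 × 2^50 bytes = 3,940,649,673,949,184 bytes
1 GB = 1,000,000,000 bytes
3,940,649,673,949,184 / 1,000,000,000 = 3,940,649.674 GB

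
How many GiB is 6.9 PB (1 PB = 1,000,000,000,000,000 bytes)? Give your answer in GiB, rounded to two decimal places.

6.9 PB × 1,000,000,000,000,000 bytes/PB = 6,900,000,000,000,000 bytes
1 GiB = 2^30 bytes = 1,073,741,824 bytes
6,900,000,000,000,000 / 1,073,741,824 = 6,426,125.76 GiB

6,426,125.76 GiB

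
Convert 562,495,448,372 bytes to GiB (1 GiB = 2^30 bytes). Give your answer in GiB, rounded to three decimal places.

562,495,448,372 bytes given.
1 GiB = 1,073,741,824 bytes
562,495,448,372 / 1,073,741,824 = 523.865 GiB

523.865 GiB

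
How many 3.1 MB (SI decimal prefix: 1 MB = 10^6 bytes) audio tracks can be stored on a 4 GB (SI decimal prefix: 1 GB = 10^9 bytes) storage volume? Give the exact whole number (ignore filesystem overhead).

1,290

Capacity: 4 GB = 4,000,000,000 bytes
Per item: 3.1 MB = 3,100,000 bytes
⌊4,000,000,000 / 3,100,000⌋ = 1,290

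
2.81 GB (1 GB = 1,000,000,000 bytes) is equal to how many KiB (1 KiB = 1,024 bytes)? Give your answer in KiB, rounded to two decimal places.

2.81 GB = 2.81 × 10^9 bytes = 2,810,000,000 bytes
1 KiB = 2^10 bytes = 1,024 bytes
2,810,000,000 / 1,024 = 2,744,140.63 KiB

2,744,140.63 KiB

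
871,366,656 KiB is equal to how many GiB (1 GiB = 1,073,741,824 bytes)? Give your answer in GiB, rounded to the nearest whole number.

831 GiB

871,366,656 KiB = 871,366,656 × 2^10 bytes = 892,279,455,744 bytes
1 GiB = 2^30 bytes = 1,073,741,824 bytes
892,279,455,744 / 1,073,741,824 = 831 GiB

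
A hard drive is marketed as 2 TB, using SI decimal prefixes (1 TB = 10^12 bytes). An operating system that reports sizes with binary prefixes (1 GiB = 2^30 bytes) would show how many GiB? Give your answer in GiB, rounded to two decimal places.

1,862.65 GiB

2 TB × 1,000,000,000,000 bytes/TB = 2,000,000,000,000 bytes
1 GiB = 2^30 bytes = 1,073,741,824 bytes
2,000,000,000,000 / 1,073,741,824 = 1,862.65 GiB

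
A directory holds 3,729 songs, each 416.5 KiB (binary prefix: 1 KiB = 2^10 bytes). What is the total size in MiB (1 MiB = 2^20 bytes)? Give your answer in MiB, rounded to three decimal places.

1,516.727 MiB

Total = 3,729 × 416.5 KiB = 1553128.5 KiB
= 1553128.5 × 1,024 bytes = 1,590,403,584 bytes
1 MiB = 1,048,576 bytes
1,590,403,584 / 1,048,576 = 1,516.727 MiB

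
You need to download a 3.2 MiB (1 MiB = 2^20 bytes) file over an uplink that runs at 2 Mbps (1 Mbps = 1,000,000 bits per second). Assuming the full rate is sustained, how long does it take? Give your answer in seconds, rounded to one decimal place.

13.4 seconds

3.2 MiB = 3,355,443.2 bytes = 26,843,545.6 bits
2 Mbps = 2,000,000 bits/s
time = 26,843,545.6 / 2,000,000 = 13.4 s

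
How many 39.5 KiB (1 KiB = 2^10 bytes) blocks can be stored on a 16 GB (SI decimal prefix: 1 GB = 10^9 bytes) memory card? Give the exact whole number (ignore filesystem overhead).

Capacity: 16 GB = 16,000,000,000 bytes
Per item: 39.5 KiB = 40,448 bytes
⌊16,000,000,000 / 40,448⌋ = 395,569

395,569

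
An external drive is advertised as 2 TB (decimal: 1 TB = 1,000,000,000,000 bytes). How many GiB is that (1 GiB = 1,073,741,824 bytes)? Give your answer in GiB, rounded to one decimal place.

1,862.6 GiB

2 TB × 1,000,000,000,000 bytes/TB = 2,000,000,000,000 bytes
1 GiB = 1,073,741,824 bytes
2,000,000,000,000 / 1,073,741,824 = 1,862.6 GiB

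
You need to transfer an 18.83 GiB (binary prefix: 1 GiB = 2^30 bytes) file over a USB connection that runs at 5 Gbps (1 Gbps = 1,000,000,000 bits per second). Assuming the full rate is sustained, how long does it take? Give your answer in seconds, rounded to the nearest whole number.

32 seconds

18.83 GiB = 20,218,558,545.92 bytes = 161,748,468,367.36 bits
5 Gbps = 5,000,000,000 bits/s
time = 161,748,468,367.36 / 5,000,000,000 = 32 s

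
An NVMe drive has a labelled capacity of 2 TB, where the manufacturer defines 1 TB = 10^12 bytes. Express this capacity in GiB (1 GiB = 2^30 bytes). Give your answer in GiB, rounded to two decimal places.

1,862.65 GiB

2 TB × 1,000,000,000,000 bytes/TB = 2,000,000,000,000 bytes
1 GiB = 2^30 bytes = 1,073,741,824 bytes
2,000,000,000,000 / 1,073,741,824 = 1,862.65 GiB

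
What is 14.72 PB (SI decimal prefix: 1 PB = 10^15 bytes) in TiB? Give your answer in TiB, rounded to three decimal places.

13,387.762 TiB

14.72 PB × 1,000,000,000,000,000 bytes/PB = 14,720,000,000,000,000 bytes
1 TiB = 1,099,511,627,776 bytes
14,720,000,000,000,000 / 1,099,511,627,776 = 13,387.762 TiB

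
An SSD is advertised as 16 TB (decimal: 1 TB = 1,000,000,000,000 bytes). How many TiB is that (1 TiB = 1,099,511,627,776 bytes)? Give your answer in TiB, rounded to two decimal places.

16 TB × 1,000,000,000,000 bytes/TB = 16,000,000,000,000 bytes
1 TiB = 2^40 bytes = 1,099,511,627,776 bytes
16,000,000,000,000 / 1,099,511,627,776 = 14.55 TiB

14.55 TiB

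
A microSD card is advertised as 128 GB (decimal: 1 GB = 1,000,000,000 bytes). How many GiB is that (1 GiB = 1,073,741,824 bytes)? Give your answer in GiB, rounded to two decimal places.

128 GB × 1,000,000,000 bytes/GB = 128,000,000,000 bytes
1 GiB = 2^30 bytes = 1,073,741,824 bytes
128,000,000,000 / 1,073,741,824 = 119.21 GiB

119.21 GiB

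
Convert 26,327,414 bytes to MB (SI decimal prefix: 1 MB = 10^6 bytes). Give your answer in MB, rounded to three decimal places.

26,327,414 bytes given.
1 MB = 1,000,000 bytes
26,327,414 / 1,000,000 = 26.327 MB

26.327 MB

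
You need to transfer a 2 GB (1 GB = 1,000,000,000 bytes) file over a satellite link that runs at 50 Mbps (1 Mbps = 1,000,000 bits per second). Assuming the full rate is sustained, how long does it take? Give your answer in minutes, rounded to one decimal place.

2 GB = 2,000,000,000 bytes = 16,000,000,000 bits
50 Mbps = 50,000,000 bits/s
time = 16,000,000,000 / 50,000,000 = 320.00 s
320.00 s / 60 = 5.3 minutes

5.3 minutes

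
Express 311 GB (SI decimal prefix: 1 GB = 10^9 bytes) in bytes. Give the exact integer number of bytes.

311 × 1,000,000,000 = 311,000,000,000 bytes  (1 GB = 10^9 bytes)

311,000,000,000 bytes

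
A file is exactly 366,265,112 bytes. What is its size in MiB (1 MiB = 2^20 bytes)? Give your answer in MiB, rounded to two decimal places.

366,265,112 bytes given.
1 MiB = 2^20 bytes = 1,048,576 bytes
366,265,112 / 1,048,576 = 349.30 MiB

349.30 MiB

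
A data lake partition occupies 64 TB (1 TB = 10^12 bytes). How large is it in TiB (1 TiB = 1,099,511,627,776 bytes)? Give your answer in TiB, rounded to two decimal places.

58.21 TiB

64 TB = 64 × 10^12 bytes = 64,000,000,000,000 bytes
1 TiB = 2^40 bytes = 1,099,511,627,776 bytes
64,000,000,000,000 / 1,099,511,627,776 = 58.21 TiB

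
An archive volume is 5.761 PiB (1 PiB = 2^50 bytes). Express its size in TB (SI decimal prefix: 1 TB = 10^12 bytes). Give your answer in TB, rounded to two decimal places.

5.761 PiB = 5.761 × 2^50 bytes = 6,486,309,363,320,356.864 bytes
1 TB = 1,000,000,000,000 bytes
6,486,309,363,320,356.864 / 1,000,000,000,000 = 6,486.31 TB

6,486.31 TB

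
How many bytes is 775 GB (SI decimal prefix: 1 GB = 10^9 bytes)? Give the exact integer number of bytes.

775 × 1,000,000,000 = 775,000,000,000 bytes

775,000,000,000 bytes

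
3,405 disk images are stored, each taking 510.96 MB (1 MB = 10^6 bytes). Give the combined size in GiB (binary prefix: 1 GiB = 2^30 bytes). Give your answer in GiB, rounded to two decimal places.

1,620.33 GiB

Total = 3,405 × 510.96 MB = 1739818.8 MB
= 1739818.8 × 1,000,000 bytes = 1,739,818,800,000 bytes
1 GiB = 1,073,741,824 bytes
1,739,818,800,000 / 1,073,741,824 = 1,620.33 GiB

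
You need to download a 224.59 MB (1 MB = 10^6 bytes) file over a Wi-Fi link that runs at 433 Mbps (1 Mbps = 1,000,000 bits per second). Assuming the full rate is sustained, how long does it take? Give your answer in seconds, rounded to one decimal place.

4.1 seconds

224.59 MB = 224,590,000 bytes = 1,796,720,000 bits
433 Mbps = 433,000,000 bits/s
time = 1,796,720,000 / 433,000,000 = 4.1 s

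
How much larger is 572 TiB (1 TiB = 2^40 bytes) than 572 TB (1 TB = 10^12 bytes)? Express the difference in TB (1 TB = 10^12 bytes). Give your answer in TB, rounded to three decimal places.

572 TiB = 572 × 1,099,511,627,776 = 628,920,651,087,872 bytes
572 TB = 572 × 1,000,000,000,000 = 572,000,000,000,000 bytes
difference = 56,920,651,087,872 bytes
56,920,651,087,872 / 1,000,000,000,000 = 56.921 TB

56.921 TB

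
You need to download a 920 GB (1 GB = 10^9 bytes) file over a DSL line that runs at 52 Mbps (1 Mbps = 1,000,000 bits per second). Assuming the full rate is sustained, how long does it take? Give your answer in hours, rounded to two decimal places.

39.32 hours

920 GB = 920,000,000,000 bytes = 7,360,000,000,000 bits
52 Mbps = 52,000,000 bits/s
time = 7,360,000,000,000 / 52,000,000 = 141,538.4615 s
141,538.4615 s / 3600 = 39.32 hours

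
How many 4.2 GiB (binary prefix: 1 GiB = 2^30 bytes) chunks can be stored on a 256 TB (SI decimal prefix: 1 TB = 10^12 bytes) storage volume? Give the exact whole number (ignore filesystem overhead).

56,766

Capacity: 256 TB = 256,000,000,000,000 bytes
Per item: 4.2 GiB = 4,509,715,660.8 bytes
⌊256,000,000,000,000 / 4,509,715,660.8⌋ = 56,766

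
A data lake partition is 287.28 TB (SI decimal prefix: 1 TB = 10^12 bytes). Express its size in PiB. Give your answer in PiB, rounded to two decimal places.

287.28 TB × 1,000,000,000,000 bytes/TB = 287,280,000,000,000 bytes
1 PiB = 1,125,899,906,842,624 bytes
287,280,000,000,000 / 1,125,899,906,842,624 = 0.26 PiB

0.26 PiB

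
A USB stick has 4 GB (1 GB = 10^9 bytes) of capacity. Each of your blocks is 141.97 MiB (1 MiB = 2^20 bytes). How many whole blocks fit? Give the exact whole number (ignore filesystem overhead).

Capacity: 4 GB = 4,000,000,000 bytes
Per item: 141.97 MiB = 148,866,334.72 bytes
⌊4,000,000,000 / 148,866,334.72⌋ = 26

26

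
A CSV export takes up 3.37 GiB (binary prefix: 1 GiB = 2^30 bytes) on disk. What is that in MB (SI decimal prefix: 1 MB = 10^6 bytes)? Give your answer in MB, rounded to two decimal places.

3.37 GiB × 1,073,741,824 bytes/GiB = 3,618,509,946.88 bytes
1 MB = 1,000,000 bytes
3,618,509,946.88 / 1,000,000 = 3,618.51 MB

3,618.51 MB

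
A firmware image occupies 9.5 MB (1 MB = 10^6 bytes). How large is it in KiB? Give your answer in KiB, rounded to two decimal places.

9,277.34 KiB

9.5 MB = 9.5 × 10^6 bytes = 9,500,000 bytes
1 KiB = 1,024 bytes
9,500,000 / 1,024 = 9,277.34 KiB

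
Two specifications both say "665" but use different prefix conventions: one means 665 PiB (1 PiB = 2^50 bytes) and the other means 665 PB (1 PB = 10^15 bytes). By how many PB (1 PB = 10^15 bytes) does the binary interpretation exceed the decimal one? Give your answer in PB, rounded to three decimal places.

665 PiB = 665 × 1,125,899,906,842,624 = 748,723,438,050,344,960 bytes
665 PB = 665 × 1,000,000,000,000,000 = 665,000,000,000,000,000 bytes
difference = 83,723,438,050,344,960 bytes
83,723,438,050,344,960 / 1,000,000,000,000,000 = 83.723 PB

83.723 PB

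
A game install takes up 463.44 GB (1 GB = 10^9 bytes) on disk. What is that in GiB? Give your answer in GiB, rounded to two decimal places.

463.44 GB × 1,000,000,000 bytes/GB = 463,440,000,000 bytes
1 GiB = 2^30 bytes = 1,073,741,824 bytes
463,440,000,000 / 1,073,741,824 = 431.61 GiB

431.61 GiB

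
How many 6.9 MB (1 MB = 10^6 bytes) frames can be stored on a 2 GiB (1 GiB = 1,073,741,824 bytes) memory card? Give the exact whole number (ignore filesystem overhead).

Capacity: 2 GiB = 2,147,483,648 bytes
Per item: 6.9 MB = 6,900,000 bytes
⌊2,147,483,648 / 6,900,000⌋ = 311

311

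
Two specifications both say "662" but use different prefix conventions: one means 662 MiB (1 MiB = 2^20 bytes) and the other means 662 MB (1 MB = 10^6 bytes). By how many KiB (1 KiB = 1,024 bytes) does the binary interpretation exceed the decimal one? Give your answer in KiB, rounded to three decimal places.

662 MiB = 662 × 1,048,576 = 694,157,312 bytes
662 MB = 662 × 1,000,000 = 662,000,000 bytes
difference = 32,157,312 bytes
32,157,312 / 1,024 = 31,403.625 KiB

31,403.625 KiB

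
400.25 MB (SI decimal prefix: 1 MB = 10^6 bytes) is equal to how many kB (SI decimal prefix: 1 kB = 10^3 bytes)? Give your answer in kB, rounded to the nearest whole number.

400,250 kB

400.25 MB = 400.25 × 10^6 bytes = 400,250,000 bytes
1 kB = 1,000 bytes
400,250,000 / 1,000 = 400,250 kB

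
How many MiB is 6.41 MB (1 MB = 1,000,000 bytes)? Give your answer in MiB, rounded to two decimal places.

6.11 MiB

6.41 MB = 6.41 × 10^6 bytes = 6,410,000 bytes
1 MiB = 1,048,576 bytes
6,410,000 / 1,048,576 = 6.11 MiB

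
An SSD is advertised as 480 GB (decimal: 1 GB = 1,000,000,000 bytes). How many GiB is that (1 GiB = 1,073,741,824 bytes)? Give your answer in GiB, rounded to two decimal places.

480 GB = 480 × 10^9 bytes = 480,000,000,000 bytes
1 GiB = 1,073,741,824 bytes
480,000,000,000 / 1,073,741,824 = 447.03 GiB

447.03 GiB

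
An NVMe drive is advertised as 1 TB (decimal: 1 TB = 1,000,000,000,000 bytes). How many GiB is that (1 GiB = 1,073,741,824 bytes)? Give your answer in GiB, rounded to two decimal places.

1 TB = 1 × 10^12 bytes = 1,000,000,000,000 bytes
1 GiB = 2^30 bytes = 1,073,741,824 bytes
1,000,000,000,000 / 1,073,741,824 = 931.32 GiB

931.32 GiB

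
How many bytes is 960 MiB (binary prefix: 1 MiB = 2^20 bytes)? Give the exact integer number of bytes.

1,006,632,960 bytes

960 × 1,048,576 = 1,006,632,960 bytes  (1 MiB = 2^20 bytes)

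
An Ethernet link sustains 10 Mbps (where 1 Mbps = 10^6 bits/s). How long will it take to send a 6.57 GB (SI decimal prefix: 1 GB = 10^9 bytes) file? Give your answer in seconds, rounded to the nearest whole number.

5,256 seconds

6.57 GB = 6,570,000,000 bytes = 52,560,000,000 bits
10 Mbps = 10,000,000 bits/s
time = 52,560,000,000 / 10,000,000 = 5,256 s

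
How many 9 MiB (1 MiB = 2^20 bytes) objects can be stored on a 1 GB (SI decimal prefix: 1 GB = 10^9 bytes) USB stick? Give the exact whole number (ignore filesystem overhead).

Capacity: 1 GB = 1,000,000,000 bytes
Per item: 9 MiB = 9,437,184 bytes
⌊1,000,000,000 / 9,437,184⌋ = 105

105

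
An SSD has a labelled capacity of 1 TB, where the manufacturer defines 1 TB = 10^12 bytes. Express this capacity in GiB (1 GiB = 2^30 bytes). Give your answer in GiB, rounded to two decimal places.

931.32 GiB

1 TB × 1,000,000,000,000 bytes/TB = 1,000,000,000,000 bytes
1 GiB = 1,073,741,824 bytes
1,000,000,000,000 / 1,073,741,824 = 931.32 GiB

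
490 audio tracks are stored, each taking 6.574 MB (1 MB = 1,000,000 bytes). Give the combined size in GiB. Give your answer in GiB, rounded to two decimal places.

3.00 GiB

Total = 490 × 6.574 MB = 3221.26 MB
= 3221.26 × 1,000,000 bytes = 3,221,260,000 bytes
1 GiB = 1,073,741,824 bytes
3,221,260,000 / 1,073,741,824 = 3.00 GiB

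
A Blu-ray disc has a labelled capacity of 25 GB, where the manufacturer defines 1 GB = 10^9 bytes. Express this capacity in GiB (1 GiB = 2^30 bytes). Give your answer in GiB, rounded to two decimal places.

23.28 GiB

25 GB = 25 × 10^9 bytes = 25,000,000,000 bytes
1 GiB = 2^30 bytes = 1,073,741,824 bytes
25,000,000,000 / 1,073,741,824 = 23.28 GiB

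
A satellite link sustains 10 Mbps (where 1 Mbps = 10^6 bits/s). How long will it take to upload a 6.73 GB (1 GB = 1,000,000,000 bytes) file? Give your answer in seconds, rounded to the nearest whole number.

6.73 GB = 6,730,000,000 bytes = 53,840,000,000 bits
10 Mbps = 10,000,000 bits/s
time = 53,840,000,000 / 10,000,000 = 5,384 s

5,384 seconds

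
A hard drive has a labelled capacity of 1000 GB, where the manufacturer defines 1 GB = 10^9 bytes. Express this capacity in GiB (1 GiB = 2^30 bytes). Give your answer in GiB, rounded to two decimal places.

1000 GB = 1000 × 10^9 bytes = 1,000,000,000,000 bytes
1 GiB = 2^30 bytes = 1,073,741,824 bytes
1,000,000,000,000 / 1,073,741,824 = 931.32 GiB

931.32 GiB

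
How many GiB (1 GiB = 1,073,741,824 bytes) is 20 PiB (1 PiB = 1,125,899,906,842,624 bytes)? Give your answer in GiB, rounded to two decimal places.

20,971,520.00 GiB

20 PiB = 20 × 2^50 bytes = 22,517,998,136,852,480 bytes
1 GiB = 1,073,741,824 bytes
22,517,998,136,852,480 / 1,073,741,824 = 20,971,520.00 GiB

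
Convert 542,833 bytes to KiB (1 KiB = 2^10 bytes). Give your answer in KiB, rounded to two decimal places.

530.11 KiB

542,833 bytes given.
1 KiB = 1,024 bytes
542,833 / 1,024 = 530.11 KiB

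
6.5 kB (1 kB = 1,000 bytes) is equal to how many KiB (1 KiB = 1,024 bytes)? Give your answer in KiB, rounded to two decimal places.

6.35 KiB

6.5 kB = 6.5 × 10^3 bytes = 6,500 bytes
1 KiB = 1,024 bytes
6,500 / 1,024 = 6.35 KiB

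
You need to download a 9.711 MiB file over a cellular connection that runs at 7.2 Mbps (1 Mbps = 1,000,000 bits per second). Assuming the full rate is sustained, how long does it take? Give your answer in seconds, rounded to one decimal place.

11.3 seconds

9.711 MiB = 10,182,721.536 bytes = 81,461,772.288 bits
7.2 Mbps = 7,200,000 bits/s
time = 81,461,772.288 / 7,200,000 = 11.3 s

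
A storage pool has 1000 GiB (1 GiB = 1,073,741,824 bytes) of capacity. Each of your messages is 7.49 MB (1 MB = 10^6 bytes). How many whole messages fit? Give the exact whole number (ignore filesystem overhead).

Capacity: 1000 GiB = 1,073,741,824,000 bytes
Per item: 7.49 MB = 7,490,000 bytes
⌊1,073,741,824,000 / 7,490,000⌋ = 143,356

143,356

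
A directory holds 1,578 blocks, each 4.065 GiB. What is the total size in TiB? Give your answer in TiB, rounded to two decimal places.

Total = 1,578 × 4.065 GiB = 6414.57 GiB
= 6414.57 × 1,073,741,824 bytes = 6,887,592,091,975.68 bytes
1 TiB = 1,099,511,627,776 bytes
6,887,592,091,975.68 / 1,099,511,627,776 = 6.26 TiB

6.26 TiB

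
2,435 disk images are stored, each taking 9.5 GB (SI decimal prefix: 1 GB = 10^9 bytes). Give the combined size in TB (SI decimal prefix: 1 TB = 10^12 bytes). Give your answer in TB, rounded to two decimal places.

Total = 2,435 × 9.5 GB = 23132.5 GB
= 23132.5 × 1,000,000,000 bytes = 23,132,500,000,000 bytes
1 TB = 1,000,000,000,000 bytes
23,132,500,000,000 / 1,000,000,000,000 = 23.13 TB

23.13 TB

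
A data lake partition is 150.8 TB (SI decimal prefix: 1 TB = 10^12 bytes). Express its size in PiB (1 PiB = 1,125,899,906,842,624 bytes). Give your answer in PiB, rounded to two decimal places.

0.13 PiB

150.8 TB × 1,000,000,000,000 bytes/TB = 150,800,000,000,000 bytes
1 PiB = 2^50 bytes = 1,125,899,906,842,624 bytes
150,800,000,000,000 / 1,125,899,906,842,624 = 0.13 PiB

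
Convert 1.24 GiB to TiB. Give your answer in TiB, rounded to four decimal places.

0.0012 TiB

1.24 GiB = 1.24 × 2^30 bytes = 1,331,439,861.76 bytes
1 TiB = 1,099,511,627,776 bytes
1,331,439,861.76 / 1,099,511,627,776 = 0.0012 TiB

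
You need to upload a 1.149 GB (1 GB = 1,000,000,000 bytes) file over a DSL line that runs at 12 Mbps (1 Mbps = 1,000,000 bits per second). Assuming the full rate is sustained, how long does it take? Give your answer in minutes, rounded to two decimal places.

1.149 GB = 1,149,000,000 bytes = 9,192,000,000 bits
12 Mbps = 12,000,000 bits/s
time = 9,192,000,000 / 12,000,000 = 766.000 s
766.000 s / 60 = 12.77 minutes

12.77 minutes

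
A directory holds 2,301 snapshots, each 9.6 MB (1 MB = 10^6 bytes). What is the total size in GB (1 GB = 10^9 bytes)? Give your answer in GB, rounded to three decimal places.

22.090 GB

Total = 2,301 × 9.6 MB = 22089.6 MB
= 22089.6 × 1,000,000 bytes = 22,089,600,000 bytes
1 GB = 1,000,000,000 bytes
22,089,600,000 / 1,000,000,000 = 22.090 GB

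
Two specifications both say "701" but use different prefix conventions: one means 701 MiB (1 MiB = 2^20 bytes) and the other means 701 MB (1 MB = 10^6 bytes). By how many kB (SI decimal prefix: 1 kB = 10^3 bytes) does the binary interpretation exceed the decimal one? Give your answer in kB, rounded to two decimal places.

701 MiB = 701 × 1,048,576 = 735,051,776 bytes
701 MB = 701 × 1,000,000 = 701,000,000 bytes
difference = 34,051,776 bytes
34,051,776 / 1,000 = 34,051.78 kB

34,051.78 kB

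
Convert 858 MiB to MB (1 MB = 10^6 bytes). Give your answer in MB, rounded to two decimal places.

858 MiB = 858 × 2^20 bytes = 899,678,208 bytes
1 MB = 10^6 bytes = 1,000,000 bytes
899,678,208 / 1,000,000 = 899.68 MB

899.68 MB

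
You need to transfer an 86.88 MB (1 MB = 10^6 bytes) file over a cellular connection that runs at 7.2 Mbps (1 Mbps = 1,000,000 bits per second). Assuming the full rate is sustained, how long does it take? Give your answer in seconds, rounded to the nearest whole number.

86.88 MB = 86,880,000 bytes = 695,040,000 bits
7.2 Mbps = 7,200,000 bits/s
time = 695,040,000 / 7,200,000 = 97 s

97 seconds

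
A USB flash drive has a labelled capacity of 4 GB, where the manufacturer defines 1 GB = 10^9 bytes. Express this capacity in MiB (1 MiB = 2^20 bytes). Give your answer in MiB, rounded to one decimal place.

4 GB × 1,000,000,000 bytes/GB = 4,000,000,000 bytes
1 MiB = 2^20 bytes = 1,048,576 bytes
4,000,000,000 / 1,048,576 = 3,814.7 MiB

3,814.7 MiB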